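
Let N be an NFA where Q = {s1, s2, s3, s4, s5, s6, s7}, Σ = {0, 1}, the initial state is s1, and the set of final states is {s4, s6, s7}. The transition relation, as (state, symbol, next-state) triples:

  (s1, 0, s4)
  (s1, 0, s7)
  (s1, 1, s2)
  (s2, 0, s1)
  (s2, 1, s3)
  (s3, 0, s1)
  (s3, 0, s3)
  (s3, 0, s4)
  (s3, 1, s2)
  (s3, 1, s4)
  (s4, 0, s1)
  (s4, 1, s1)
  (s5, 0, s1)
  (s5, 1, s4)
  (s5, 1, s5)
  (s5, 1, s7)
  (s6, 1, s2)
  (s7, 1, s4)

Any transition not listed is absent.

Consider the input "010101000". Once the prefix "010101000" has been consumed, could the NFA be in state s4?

Yes

Start in {s1}.
Read '0': s1→{s4, s7}; now {s4, s7}.
Read '1': s4→{s1}, s7→{s4}; now {s1, s4}.
Read '0': s1→{s4, s7}, s4→{s1}; now {s1, s4, s7}.
Read '1': s1→{s2}, s4→{s1}, s7→{s4}; now {s1, s2, s4}.
Read '0': s1→{s4, s7}, s2→{s1}, s4→{s1}; now {s1, s4, s7}.
Read '1': s1→{s2}, s4→{s1}, s7→{s4}; now {s1, s2, s4}.
Read '0': s1→{s4, s7}, s2→{s1}, s4→{s1}; now {s1, s4, s7}.
Read '0': s1→{s4, s7}, s4→{s1}, s7→∅; now {s1, s4, s7}.
Read '0': s1→{s4, s7}, s4→{s1}, s7→∅; now {s1, s4, s7}.
State s4 is in {s1, s4, s7}.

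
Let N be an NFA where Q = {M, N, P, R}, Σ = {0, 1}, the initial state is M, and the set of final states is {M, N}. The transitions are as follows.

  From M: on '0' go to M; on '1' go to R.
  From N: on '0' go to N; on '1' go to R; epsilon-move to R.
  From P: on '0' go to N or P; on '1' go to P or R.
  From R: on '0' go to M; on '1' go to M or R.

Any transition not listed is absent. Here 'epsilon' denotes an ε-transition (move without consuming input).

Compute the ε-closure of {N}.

{N, R}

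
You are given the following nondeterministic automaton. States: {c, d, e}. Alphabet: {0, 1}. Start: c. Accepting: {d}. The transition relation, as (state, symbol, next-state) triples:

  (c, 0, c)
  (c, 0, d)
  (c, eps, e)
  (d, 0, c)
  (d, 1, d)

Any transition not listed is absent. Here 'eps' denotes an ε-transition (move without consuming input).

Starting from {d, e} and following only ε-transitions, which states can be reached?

Begin with {d, e}.
No ε-moves leave this set, so the closure equals the set itself.

{d, e}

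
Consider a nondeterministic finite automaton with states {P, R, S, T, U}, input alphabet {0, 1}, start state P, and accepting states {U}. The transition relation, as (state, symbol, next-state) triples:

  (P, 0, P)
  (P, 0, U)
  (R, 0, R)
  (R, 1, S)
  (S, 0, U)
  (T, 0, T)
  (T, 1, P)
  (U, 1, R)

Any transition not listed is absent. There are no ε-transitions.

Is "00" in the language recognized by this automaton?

Start in {P}.
Read '0': P→{P, U}; now {P, U}.
Read '0': P→{P, U}, U→∅; now {P, U}.
The final set {P, U} contains the accepting state U.

Yes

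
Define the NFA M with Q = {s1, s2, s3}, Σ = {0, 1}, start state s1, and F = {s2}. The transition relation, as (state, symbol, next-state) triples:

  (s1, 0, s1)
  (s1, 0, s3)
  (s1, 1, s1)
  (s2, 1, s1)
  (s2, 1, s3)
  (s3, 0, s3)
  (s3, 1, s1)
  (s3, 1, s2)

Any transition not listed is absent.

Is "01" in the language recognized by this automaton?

Yes

Start in {s1}.
Read '0': s1→{s1, s3}; now {s1, s3}.
Read '1': s1→{s1}, s3→{s1, s2}; now {s1, s2}.
The final set {s1, s2} contains the accepting state s2.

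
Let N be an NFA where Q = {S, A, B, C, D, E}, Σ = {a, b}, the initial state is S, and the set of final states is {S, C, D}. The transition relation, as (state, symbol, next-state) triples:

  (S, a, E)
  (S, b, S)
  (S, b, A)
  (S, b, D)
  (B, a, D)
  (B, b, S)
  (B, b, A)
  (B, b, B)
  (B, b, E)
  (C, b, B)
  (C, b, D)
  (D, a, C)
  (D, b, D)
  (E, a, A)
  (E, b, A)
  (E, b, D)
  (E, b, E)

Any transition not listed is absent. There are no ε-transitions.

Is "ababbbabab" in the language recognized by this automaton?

Start in {S}.
Read 'a': {S} → {E}.
Read 'b': {E} → {A, D, E}.
Read 'a': {A, D, E} → {A, C}.
Read 'b': {A, C} → {B, D}.
Read 'b': {B, D} → {S, A, B, D, E}.
Read 'b': {S, A, B, D, E} → {S, A, B, D, E}.
Read 'a': {S, A, B, D, E} → {A, C, D, E}.
Read 'b': {A, C, D, E} → {A, B, D, E}.
Read 'a': {A, B, D, E} → {A, C, D}.
Read 'b': {A, C, D} → {B, D}.
The final set {B, D} contains the accepting state D.

Yes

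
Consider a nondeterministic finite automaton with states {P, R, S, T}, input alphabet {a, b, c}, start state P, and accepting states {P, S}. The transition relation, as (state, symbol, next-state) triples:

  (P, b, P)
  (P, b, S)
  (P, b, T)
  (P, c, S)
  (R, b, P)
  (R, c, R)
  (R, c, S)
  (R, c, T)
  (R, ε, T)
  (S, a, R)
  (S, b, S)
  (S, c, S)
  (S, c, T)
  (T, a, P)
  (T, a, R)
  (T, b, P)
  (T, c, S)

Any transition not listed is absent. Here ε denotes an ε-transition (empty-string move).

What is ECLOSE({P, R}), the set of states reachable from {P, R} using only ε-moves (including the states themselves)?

Begin with {P, R}.
ε-move R → T; add T.

{P, R, T}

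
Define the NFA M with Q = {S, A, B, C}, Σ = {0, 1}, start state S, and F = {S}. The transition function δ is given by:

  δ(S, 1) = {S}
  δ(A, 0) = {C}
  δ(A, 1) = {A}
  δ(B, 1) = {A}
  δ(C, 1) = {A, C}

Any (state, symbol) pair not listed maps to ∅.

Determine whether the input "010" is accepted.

No

Start in {S}.
Read '0': S→∅; now ∅.
The set is empty and remains empty for the remaining 2 symbols.
The final set ∅ contains no accepting state.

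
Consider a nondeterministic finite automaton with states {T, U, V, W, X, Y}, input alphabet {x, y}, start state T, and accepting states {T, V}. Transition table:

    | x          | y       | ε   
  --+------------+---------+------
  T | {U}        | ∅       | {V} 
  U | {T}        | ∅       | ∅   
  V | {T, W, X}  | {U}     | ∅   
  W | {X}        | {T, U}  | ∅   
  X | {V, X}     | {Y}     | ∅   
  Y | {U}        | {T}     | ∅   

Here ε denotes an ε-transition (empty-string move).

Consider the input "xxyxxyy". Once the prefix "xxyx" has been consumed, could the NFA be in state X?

Yes

Start: ε-closure({T}) = {T, V}.
Read 'x': {T, V} → {T, U, V, W, X}.
Read 'x': {T, U, V, W, X} → {T, U, V, W, X}.
Read 'y': {T, U, V, W, X} → {T, U, V, Y}.
Read 'x': {T, U, V, Y} → {T, U, V, W, X}.
State X is in {T, U, V, W, X}.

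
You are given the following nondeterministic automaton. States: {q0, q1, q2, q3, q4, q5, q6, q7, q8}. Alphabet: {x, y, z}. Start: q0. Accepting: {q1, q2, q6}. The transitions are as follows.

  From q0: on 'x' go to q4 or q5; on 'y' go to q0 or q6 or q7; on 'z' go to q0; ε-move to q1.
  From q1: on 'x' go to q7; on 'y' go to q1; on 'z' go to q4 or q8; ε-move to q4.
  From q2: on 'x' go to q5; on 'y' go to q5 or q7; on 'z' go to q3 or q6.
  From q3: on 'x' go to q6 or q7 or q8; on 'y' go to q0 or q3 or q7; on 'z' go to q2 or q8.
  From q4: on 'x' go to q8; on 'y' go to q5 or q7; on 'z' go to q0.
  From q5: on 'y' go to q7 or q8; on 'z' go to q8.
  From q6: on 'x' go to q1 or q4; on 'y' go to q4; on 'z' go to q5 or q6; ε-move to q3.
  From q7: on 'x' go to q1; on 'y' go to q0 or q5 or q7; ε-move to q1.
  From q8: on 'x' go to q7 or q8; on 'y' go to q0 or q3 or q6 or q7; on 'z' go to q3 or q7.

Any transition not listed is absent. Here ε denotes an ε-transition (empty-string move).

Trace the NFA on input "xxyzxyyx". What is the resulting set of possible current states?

{q1, q3, q4, q5, q6, q7, q8}

Start: ε-closure({q0}) = {q0, q1, q4}.
Read 'x': {q0, q1, q4} → {q1, q4, q5, q7, q8}.
Read 'x': {q1, q4, q5, q7, q8} → {q1, q4, q7, q8}.
Read 'y': {q1, q4, q7, q8} → {q0, q1, q3, q4, q5, q6, q7}.
Read 'z': {q0, q1, q3, q4, q5, q6, q7} → {q0, q1, q2, q3, q4, q5, q6, q8}.
Read 'x': {q0, q1, q2, q3, q4, q5, q6, q8} → {q1, q3, q4, q5, q6, q7, q8}.
Read 'y': {q1, q3, q4, q5, q6, q7, q8} → {q0, q1, q3, q4, q5, q6, q7, q8}.
Read 'y': {q0, q1, q3, q4, q5, q6, q7, q8} → {q0, q1, q3, q4, q5, q6, q7, q8}.
Read 'x': {q0, q1, q3, q4, q5, q6, q7, q8} → {q1, q3, q4, q5, q6, q7, q8}.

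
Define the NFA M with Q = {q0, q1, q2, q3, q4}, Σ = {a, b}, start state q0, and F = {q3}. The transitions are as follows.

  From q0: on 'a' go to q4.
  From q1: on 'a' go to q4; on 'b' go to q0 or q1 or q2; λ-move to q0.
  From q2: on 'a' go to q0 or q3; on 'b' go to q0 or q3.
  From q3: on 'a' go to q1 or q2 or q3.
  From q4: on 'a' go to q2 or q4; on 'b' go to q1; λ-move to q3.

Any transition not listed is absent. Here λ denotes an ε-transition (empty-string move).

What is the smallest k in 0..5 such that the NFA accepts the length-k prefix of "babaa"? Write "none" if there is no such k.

Start in {q0}.
Read 'b': q0→∅; now ∅.
The set is empty and remains empty for the remaining 4 symbols.
No reachable set along the way intersects F.

none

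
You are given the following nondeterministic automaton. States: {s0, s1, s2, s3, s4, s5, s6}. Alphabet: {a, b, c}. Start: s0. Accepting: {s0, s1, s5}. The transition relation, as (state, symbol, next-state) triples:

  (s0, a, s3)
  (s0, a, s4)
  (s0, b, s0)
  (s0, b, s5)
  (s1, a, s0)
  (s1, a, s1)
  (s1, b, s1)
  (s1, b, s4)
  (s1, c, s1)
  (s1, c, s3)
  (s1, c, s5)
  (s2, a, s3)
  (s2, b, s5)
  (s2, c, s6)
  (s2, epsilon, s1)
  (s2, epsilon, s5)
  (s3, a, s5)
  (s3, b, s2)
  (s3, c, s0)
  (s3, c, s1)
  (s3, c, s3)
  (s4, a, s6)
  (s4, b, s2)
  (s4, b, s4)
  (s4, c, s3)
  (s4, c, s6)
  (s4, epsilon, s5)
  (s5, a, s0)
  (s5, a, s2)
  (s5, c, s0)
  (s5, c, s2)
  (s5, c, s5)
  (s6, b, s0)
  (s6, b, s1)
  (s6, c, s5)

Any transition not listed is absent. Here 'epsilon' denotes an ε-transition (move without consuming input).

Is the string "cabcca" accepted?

Start in {s0}.
Read 'c': s0→∅; now ∅.
The set is empty and remains empty for the remaining 5 symbols.
The final set ∅ contains no accepting state.

No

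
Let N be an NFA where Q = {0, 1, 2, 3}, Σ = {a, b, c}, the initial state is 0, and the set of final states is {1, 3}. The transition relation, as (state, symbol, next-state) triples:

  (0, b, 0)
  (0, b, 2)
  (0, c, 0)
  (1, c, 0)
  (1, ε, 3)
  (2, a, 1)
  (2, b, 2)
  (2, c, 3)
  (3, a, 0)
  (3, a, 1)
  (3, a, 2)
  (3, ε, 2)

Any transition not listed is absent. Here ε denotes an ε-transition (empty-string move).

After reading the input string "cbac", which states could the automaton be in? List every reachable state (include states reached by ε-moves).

{0, 2, 3}

Start in {0}.
Read 'c': 0→{0}; now {0}.
Read 'b': 0→{0, 2}; now {0, 2}.
Read 'a': 0→∅, 2→{1}; union {1}; ε-closure = {1, 2, 3}.
Read 'c': 1→{0}, 2→{3}, 3→∅; union {0, 3}; ε-closure = {0, 2, 3}.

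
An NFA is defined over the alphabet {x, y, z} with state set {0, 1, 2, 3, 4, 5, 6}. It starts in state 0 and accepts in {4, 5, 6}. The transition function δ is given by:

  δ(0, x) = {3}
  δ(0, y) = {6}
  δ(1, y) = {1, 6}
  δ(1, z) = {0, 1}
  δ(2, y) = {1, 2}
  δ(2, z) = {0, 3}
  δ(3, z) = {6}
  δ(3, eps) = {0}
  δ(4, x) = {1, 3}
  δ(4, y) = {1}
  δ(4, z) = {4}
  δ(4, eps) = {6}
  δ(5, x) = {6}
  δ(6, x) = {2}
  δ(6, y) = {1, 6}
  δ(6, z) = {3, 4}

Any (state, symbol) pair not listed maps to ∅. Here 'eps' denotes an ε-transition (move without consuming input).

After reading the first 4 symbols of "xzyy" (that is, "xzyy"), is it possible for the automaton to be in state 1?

Start in {0}.
Read 'x': {0} → {0, 3}.
Read 'z': {0, 3} → {6}.
Read 'y': {6} → {1, 6}.
Read 'y': {1, 6} → {1, 6}.
State 1 is in {1, 6}.

Yes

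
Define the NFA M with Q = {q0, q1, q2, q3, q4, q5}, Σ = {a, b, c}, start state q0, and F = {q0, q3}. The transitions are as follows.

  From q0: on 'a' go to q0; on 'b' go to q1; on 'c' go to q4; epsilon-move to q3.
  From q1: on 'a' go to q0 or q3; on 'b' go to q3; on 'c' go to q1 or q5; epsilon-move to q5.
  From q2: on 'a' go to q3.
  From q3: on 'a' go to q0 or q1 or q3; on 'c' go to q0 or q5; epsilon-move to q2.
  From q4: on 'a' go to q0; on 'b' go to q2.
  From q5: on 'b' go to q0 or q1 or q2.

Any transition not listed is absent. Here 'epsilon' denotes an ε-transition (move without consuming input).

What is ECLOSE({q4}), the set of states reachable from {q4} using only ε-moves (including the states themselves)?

{q4}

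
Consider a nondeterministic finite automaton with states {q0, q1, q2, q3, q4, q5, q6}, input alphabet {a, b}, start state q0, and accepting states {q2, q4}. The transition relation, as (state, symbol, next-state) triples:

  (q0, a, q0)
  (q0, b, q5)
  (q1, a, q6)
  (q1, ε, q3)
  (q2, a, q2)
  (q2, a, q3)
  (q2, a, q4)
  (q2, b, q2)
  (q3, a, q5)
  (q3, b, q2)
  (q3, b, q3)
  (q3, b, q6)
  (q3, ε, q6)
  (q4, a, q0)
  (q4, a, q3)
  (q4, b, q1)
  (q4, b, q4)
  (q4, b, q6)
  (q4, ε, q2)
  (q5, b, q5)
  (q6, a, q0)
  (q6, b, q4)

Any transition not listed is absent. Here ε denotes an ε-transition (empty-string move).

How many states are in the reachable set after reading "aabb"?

1

Start in {q0}.
Read 'a': {q0} → {q0}.
Read 'a': {q0} → {q0}.
Read 'b': {q0} → {q5}.
Read 'b': {q5} → {q5}.
That set has 1 state.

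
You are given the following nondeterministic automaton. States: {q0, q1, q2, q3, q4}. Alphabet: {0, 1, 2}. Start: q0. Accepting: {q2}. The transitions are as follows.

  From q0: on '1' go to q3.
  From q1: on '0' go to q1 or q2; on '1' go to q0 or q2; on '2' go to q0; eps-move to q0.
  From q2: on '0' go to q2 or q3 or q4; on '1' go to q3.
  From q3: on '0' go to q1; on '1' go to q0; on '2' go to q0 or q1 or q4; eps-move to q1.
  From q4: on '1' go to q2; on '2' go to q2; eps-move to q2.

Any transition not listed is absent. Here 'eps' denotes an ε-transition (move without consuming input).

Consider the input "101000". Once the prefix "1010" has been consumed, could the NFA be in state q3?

Start in {q0}.
Read '1': q0→{q3}; union {q3}; ε-closure = {q0, q1, q3}.
Read '0': q0→∅, q1→{q1, q2}, q3→{q1}; union {q1, q2}; ε-closure = {q0, q1, q2}.
Read '1': q0→{q3}, q1→{q0, q2}, q2→{q3}; union {q0, q2, q3}; ε-closure = {q0, q1, q2, q3}.
Read '0': q0→∅, q1→{q1, q2}, q2→{q2, q3, q4}, q3→{q1}; union {q1, q2, q3, q4}; ε-closure = {q0, q1, q2, q3, q4}.
State q3 is in {q0, q1, q2, q3, q4}.

Yes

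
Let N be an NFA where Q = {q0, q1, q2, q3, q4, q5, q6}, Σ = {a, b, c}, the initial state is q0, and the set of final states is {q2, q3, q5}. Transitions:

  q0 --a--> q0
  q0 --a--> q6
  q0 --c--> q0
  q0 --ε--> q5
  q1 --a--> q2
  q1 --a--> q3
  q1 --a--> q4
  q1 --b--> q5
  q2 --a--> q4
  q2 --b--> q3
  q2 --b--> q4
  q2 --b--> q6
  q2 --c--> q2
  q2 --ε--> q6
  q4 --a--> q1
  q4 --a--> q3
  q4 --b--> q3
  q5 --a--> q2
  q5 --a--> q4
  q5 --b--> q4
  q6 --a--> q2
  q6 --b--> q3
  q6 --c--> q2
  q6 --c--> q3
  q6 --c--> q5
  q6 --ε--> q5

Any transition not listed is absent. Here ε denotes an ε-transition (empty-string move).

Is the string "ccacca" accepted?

Start: ε-closure({q0}) = {q0, q5}.
Read 'c': q0→{q0}, q5→∅; union {q0}; ε-closure = {q0, q5}.
Read 'c': q0→{q0}, q5→∅; union {q0}; ε-closure = {q0, q5}.
Read 'a': q0→{q0, q6}, q5→{q2, q4}; union {q0, q2, q4, q6}; ε-closure = {q0, q2, q4, q5, q6}.
Read 'c': q0→{q0}, q2→{q2}, q4→∅, q5→∅, q6→{q2, q3, q5}; union {q0, q2, q3, q5}; ε-closure = {q0, q2, q3, q5, q6}.
Read 'c': q0→{q0}, q2→{q2}, q3→∅, q5→∅, q6→{q2, q3, q5}; union {q0, q2, q3, q5}; ε-closure = {q0, q2, q3, q5, q6}.
Read 'a': q0→{q0, q6}, q2→{q4}, q3→∅, q5→{q2, q4}, q6→{q2}; union {q0, q2, q4, q6}; ε-closure = {q0, q2, q4, q5, q6}.
The final set {q0, q2, q4, q5, q6} contains the accepting states q2, q5.

Yes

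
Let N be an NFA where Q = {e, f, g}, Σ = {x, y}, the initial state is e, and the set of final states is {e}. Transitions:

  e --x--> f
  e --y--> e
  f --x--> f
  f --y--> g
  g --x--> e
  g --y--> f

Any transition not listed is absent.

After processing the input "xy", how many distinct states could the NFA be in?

Start in {e}.
Read 'x': e→{f}; now {f}.
Read 'y': f→{g}; now {g}.
That set has 1 state.

1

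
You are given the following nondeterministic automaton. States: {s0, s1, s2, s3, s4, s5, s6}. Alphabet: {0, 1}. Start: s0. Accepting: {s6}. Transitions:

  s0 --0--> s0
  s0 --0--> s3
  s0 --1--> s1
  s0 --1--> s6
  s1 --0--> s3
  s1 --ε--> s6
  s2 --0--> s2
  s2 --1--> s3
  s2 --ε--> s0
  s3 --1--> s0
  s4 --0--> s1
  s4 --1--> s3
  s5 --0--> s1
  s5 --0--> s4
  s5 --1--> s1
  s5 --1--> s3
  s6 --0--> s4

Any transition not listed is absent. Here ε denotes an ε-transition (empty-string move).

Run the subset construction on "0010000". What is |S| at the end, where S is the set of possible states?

Start in {s0}.
Read '0': {s0} → {s0, s3}.
Read '0': {s0, s3} → {s0, s3}.
Read '1': {s0, s3} → {s0, s1, s6}.
Read '0': {s0, s1, s6} → {s0, s3, s4}.
Read '0': {s0, s3, s4} → {s0, s1, s3, s6}.
Read '0': {s0, s1, s3, s6} → {s0, s3, s4}.
Read '0': {s0, s3, s4} → {s0, s1, s3, s6}.
That set has 4 states.

4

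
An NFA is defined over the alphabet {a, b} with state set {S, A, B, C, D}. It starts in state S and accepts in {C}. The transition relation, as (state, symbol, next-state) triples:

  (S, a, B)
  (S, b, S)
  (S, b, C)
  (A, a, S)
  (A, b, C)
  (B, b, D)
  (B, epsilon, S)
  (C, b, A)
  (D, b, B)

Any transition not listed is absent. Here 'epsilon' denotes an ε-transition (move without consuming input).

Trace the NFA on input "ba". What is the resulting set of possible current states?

{S, B}

Start in {S}.
Read 'b': {S} → {S, C}.
Read 'a': {S, C} → {S, B}.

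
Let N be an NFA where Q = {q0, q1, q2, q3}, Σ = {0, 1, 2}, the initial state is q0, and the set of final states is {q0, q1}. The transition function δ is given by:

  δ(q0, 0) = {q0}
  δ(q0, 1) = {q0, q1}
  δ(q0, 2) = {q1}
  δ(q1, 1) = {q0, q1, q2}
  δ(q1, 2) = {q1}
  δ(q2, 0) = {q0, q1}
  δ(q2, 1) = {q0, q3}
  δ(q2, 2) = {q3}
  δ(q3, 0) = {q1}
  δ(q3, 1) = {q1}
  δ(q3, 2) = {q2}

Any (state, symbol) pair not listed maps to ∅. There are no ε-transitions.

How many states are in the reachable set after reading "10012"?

Start in {q0}.
Read '1': q0→{q0, q1}; now {q0, q1}.
Read '0': q0→{q0}, q1→∅; now {q0}.
Read '0': q0→{q0}; now {q0}.
Read '1': q0→{q0, q1}; now {q0, q1}.
Read '2': q0→{q1}, q1→{q1}; now {q1}.
That set has 1 state.

1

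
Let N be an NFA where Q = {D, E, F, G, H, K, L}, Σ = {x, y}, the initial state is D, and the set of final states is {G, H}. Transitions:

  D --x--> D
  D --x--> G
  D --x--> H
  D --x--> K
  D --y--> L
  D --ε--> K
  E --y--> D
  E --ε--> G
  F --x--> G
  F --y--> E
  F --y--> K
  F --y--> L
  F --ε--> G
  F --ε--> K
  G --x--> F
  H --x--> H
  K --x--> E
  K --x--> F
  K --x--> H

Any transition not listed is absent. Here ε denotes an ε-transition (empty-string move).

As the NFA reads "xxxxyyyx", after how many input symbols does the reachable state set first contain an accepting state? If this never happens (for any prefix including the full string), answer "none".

Start: ε-closure({D}) = {D, K}.
Read 'x': D→{D, G, H, K}, K→{E, F, H}; now {D, E, F, G, H, K}.
None of the earlier sets intersect F, but {D, E, F, G, H, K} does.

1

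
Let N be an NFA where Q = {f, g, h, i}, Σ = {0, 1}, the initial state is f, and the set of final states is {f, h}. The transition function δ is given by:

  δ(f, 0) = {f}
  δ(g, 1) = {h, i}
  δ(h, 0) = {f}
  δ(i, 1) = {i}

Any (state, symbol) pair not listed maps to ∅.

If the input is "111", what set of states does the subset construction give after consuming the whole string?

∅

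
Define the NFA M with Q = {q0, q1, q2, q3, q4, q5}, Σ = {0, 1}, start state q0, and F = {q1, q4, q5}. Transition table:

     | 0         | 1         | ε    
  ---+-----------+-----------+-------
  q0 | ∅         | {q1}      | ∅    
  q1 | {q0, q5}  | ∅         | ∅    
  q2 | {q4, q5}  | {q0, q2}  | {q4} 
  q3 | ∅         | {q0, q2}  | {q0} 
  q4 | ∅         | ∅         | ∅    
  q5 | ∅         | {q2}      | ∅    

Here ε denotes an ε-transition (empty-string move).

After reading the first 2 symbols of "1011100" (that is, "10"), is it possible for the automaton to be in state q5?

Yes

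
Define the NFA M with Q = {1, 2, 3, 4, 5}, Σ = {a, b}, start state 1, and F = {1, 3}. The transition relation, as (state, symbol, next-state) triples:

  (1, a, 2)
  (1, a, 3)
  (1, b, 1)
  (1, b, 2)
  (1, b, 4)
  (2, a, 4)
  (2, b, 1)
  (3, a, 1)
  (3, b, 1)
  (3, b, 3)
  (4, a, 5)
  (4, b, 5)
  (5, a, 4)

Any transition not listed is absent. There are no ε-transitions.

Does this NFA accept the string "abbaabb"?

Yes

Start in {1}.
Read 'a': {1} → {2, 3}.
Read 'b': {2, 3} → {1, 3}.
Read 'b': {1, 3} → {1, 2, 3, 4}.
Read 'a': {1, 2, 3, 4} → {1, 2, 3, 4, 5}.
Read 'a': {1, 2, 3, 4, 5} → {1, 2, 3, 4, 5}.
Read 'b': {1, 2, 3, 4, 5} → {1, 2, 3, 4, 5}.
Read 'b': {1, 2, 3, 4, 5} → {1, 2, 3, 4, 5}.
The final set {1, 2, 3, 4, 5} contains the accepting states 1, 3.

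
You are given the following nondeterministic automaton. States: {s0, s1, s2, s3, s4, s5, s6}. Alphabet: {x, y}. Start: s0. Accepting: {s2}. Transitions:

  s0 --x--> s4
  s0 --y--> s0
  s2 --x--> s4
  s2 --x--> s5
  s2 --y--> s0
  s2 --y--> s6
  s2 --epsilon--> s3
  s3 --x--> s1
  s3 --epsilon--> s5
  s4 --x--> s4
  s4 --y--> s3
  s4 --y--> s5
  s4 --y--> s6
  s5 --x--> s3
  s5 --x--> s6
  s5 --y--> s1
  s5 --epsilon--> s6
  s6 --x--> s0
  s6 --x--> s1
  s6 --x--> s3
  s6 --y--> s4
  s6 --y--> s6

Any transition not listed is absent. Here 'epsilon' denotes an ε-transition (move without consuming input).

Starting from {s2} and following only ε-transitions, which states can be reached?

Begin with {s2}.
ε-move s2 → s3; add s3.
ε-move s3 → s5; add s5.
ε-move s5 → s6; add s6.

{s2, s3, s5, s6}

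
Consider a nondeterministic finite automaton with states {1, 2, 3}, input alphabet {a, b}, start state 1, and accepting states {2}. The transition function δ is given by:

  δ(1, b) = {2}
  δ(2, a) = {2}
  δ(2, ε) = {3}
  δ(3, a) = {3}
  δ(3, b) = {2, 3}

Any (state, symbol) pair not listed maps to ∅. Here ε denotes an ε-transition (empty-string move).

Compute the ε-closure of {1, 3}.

{1, 3}

Begin with {1, 3}.
No ε-moves leave this set, so the closure equals the set itself.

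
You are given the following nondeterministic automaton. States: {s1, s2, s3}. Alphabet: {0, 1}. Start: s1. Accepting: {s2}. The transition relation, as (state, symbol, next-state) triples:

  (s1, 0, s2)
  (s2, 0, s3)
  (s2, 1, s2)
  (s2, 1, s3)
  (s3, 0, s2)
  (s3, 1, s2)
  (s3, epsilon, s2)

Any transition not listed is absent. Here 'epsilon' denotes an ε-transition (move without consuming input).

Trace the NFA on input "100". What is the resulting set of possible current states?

Start in {s1}.
Read '1': {s1} → ∅.
The set is empty and remains empty for the remaining 2 symbols.

∅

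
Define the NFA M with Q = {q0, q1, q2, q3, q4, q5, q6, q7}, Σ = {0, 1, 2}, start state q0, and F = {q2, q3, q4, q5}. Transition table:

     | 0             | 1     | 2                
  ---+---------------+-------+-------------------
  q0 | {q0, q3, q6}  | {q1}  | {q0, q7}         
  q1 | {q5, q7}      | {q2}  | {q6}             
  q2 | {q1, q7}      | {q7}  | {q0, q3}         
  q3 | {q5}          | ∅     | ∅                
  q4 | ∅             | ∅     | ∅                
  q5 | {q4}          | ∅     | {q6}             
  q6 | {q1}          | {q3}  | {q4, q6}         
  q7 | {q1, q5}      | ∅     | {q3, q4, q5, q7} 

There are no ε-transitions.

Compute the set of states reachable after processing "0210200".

{q4, q5, q7}

Start in {q0}.
Read '0': {q0} → {q0, q3, q6}.
Read '2': {q0, q3, q6} → {q0, q4, q6, q7}.
Read '1': {q0, q4, q6, q7} → {q1, q3}.
Read '0': {q1, q3} → {q5, q7}.
Read '2': {q5, q7} → {q3, q4, q5, q6, q7}.
Read '0': {q3, q4, q5, q6, q7} → {q1, q4, q5}.
Read '0': {q1, q4, q5} → {q4, q5, q7}.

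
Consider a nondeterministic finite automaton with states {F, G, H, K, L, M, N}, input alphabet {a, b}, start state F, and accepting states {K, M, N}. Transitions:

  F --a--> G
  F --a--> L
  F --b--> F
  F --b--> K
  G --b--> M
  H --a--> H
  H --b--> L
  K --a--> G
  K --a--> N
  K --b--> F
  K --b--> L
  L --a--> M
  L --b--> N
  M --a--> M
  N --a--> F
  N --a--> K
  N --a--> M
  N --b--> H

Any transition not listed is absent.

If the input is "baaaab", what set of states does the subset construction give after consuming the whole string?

{F, K, L}

Start in {F}.
Read 'b': {F} → {F, K}.
Read 'a': {F, K} → {G, L, N}.
Read 'a': {G, L, N} → {F, K, M}.
Read 'a': {F, K, M} → {G, L, M, N}.
Read 'a': {G, L, M, N} → {F, K, M}.
Read 'b': {F, K, M} → {F, K, L}.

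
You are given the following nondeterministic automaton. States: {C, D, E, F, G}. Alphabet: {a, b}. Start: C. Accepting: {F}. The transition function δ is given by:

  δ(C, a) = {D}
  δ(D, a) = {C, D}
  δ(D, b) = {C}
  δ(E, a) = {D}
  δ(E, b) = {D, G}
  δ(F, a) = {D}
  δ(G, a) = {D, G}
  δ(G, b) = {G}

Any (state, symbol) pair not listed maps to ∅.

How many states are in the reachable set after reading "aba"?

Start in {C}.
Read 'a': C→{D}; now {D}.
Read 'b': D→{C}; now {C}.
Read 'a': C→{D}; now {D}.
That set has 1 state.

1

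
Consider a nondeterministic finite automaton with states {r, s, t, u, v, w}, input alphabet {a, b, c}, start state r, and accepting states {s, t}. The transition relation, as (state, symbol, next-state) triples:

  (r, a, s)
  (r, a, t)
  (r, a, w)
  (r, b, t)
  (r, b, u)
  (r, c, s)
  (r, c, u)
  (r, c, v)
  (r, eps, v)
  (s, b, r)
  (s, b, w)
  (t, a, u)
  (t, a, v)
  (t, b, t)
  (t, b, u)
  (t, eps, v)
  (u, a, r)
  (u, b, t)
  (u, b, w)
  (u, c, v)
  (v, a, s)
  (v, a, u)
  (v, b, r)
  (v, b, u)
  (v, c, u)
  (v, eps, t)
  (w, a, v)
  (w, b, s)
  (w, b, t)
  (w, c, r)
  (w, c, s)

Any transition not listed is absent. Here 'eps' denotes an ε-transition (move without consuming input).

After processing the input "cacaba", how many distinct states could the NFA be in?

Start: ε-closure({r}) = {r, t, v}.
Read 'c': {r, t, v} → {s, t, u, v}.
Read 'a': {s, t, u, v} → {r, s, t, u, v}.
Read 'c': {r, s, t, u, v} → {s, t, u, v}.
Read 'a': {s, t, u, v} → {r, s, t, u, v}.
Read 'b': {r, s, t, u, v} → {r, t, u, v, w}.
Read 'a': {r, t, u, v, w} → {r, s, t, u, v, w}.
That set has 6 states.

6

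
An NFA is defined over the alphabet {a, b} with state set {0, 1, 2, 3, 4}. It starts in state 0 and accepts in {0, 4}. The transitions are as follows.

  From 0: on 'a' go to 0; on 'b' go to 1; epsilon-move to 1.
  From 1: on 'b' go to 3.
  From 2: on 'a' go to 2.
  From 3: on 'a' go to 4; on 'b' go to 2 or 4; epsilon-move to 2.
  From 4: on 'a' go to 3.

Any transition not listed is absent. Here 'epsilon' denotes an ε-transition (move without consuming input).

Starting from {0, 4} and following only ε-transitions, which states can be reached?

{0, 1, 4}

Begin with {0, 4}.
ε-move 0 → 1; add 1.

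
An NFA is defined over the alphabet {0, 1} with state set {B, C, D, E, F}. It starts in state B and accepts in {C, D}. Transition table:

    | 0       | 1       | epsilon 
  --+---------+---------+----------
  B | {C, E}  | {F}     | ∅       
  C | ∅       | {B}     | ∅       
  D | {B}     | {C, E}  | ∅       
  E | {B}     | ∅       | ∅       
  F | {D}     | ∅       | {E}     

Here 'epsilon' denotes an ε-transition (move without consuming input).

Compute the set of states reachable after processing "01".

Start in {B}.
Read '0': {B} → {C, E}.
Read '1': {C, E} → {B}.

{B}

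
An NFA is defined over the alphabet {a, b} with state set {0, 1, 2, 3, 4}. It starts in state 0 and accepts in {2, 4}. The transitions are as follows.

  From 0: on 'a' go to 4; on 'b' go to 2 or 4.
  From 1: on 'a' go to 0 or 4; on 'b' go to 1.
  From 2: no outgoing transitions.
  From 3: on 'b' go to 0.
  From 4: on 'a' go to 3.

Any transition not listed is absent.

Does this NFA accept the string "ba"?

Start in {0}.
Read 'b': {0} → {2, 4}.
Read 'a': {2, 4} → {3}.
The final set {3} contains no accepting state.

No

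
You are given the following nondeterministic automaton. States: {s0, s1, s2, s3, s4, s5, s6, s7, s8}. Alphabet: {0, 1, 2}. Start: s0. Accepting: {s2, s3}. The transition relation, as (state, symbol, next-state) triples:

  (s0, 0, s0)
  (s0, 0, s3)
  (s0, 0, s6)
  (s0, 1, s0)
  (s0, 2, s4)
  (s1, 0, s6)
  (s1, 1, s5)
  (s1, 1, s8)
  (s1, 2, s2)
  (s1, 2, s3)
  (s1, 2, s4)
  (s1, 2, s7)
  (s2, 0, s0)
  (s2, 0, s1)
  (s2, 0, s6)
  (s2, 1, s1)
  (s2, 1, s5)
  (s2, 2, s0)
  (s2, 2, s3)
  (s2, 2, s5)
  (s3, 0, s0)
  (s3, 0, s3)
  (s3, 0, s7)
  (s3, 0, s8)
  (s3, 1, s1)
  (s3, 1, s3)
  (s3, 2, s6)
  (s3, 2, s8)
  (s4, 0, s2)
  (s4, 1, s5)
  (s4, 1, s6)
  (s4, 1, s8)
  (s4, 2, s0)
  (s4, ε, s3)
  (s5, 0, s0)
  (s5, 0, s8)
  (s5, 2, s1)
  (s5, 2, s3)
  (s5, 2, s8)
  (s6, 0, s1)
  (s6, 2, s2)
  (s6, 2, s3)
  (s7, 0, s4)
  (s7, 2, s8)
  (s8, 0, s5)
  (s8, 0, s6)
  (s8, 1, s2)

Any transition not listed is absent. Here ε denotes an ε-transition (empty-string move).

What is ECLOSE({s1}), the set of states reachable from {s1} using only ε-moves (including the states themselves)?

Begin with {s1}.
No ε-moves leave this set, so the closure equals the set itself.

{s1}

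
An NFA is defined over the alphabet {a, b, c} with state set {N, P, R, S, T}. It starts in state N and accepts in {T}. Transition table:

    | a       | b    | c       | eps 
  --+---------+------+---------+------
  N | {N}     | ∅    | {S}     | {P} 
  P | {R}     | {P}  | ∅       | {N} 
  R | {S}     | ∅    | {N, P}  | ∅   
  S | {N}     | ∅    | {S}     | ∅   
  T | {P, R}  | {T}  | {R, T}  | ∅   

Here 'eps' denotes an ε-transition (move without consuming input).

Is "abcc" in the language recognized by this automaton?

No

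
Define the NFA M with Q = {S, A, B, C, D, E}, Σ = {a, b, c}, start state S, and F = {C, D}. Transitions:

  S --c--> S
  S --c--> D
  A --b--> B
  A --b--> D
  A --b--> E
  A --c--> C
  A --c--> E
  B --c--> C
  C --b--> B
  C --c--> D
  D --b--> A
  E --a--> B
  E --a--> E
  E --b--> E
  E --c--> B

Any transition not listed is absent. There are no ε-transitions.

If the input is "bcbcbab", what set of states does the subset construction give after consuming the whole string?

Start in {S}.
Read 'b': {S} → ∅.
The set is empty and remains empty for the remaining 6 symbols.

∅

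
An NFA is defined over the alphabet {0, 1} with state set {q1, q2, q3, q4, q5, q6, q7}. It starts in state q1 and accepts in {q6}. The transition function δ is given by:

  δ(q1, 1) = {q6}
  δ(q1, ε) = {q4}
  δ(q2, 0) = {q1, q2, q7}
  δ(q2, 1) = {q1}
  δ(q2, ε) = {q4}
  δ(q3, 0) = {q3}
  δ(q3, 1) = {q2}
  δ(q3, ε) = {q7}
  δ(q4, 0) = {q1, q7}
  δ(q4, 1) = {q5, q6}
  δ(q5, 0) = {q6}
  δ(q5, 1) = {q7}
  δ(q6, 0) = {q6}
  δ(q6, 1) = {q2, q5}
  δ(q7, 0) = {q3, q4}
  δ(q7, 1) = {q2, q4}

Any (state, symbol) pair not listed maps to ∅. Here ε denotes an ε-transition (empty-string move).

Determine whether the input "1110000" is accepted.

Yes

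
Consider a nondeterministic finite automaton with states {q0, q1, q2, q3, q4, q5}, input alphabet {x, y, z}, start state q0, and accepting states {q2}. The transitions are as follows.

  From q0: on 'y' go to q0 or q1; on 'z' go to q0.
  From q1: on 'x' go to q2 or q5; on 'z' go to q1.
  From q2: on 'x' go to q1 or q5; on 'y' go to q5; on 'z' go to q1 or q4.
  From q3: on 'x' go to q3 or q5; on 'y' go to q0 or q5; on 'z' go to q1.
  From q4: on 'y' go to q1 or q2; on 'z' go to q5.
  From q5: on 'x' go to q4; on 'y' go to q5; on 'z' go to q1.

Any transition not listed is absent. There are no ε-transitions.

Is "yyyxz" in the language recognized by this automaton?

No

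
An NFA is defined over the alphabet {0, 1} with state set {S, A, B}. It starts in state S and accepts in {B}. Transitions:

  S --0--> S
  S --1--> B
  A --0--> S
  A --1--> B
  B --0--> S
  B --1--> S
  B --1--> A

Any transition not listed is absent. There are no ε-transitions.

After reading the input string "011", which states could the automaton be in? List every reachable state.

Start in {S}.
Read '0': S→{S}; now {S}.
Read '1': S→{B}; now {B}.
Read '1': B→{S, A}; now {S, A}.

{S, A}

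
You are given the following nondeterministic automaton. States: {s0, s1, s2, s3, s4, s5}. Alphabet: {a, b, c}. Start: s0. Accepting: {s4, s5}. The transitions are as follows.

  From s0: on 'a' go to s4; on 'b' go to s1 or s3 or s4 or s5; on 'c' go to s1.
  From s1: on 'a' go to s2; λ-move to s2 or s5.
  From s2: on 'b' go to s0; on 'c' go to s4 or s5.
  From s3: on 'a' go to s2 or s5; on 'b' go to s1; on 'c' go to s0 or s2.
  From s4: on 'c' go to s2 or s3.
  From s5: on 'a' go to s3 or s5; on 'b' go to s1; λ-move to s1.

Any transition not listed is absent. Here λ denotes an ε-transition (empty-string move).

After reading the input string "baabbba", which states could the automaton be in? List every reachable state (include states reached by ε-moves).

{s1, s2, s3, s4, s5}

Start in {s0}.
Read 'b': {s0} → {s1, s2, s3, s4, s5}.
Read 'a': {s1, s2, s3, s4, s5} → {s1, s2, s3, s5}.
Read 'a': {s1, s2, s3, s5} → {s1, s2, s3, s5}.
Read 'b': {s1, s2, s3, s5} → {s0, s1, s2, s5}.
Read 'b': {s0, s1, s2, s5} → {s0, s1, s2, s3, s4, s5}.
Read 'b': {s0, s1, s2, s3, s4, s5} → {s0, s1, s2, s3, s4, s5}.
Read 'a': {s0, s1, s2, s3, s4, s5} → {s1, s2, s3, s4, s5}.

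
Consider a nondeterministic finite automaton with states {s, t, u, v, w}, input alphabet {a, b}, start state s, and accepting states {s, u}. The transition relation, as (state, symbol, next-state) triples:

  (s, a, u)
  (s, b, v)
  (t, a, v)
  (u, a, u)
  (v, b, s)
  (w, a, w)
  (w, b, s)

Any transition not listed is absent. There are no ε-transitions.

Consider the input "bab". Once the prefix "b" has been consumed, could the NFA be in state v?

Yes

Start in {s}.
Read 'b': {s} → {v}.
State v is in {v}.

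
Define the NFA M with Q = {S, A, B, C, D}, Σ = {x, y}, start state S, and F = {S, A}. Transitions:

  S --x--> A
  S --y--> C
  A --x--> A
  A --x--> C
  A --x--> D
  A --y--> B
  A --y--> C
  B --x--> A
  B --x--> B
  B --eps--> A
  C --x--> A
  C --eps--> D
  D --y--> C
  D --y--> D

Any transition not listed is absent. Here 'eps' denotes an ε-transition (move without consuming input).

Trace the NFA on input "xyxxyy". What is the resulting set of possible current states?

{A, B, C, D}

Start in {S}.
Read 'x': {S} → {A}.
Read 'y': {A} → {A, B, C, D}.
Read 'x': {A, B, C, D} → {A, B, C, D}.
Read 'x': {A, B, C, D} → {A, B, C, D}.
Read 'y': {A, B, C, D} → {A, B, C, D}.
Read 'y': {A, B, C, D} → {A, B, C, D}.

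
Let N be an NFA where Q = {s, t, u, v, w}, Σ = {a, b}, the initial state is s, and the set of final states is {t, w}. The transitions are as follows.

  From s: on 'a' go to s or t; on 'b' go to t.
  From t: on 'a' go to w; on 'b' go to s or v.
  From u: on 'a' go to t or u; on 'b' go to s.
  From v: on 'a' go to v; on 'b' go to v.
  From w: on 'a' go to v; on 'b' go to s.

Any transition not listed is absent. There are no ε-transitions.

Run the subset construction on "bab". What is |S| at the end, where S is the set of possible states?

1

Start in {s}.
Read 'b': s→{t}; now {t}.
Read 'a': t→{w}; now {w}.
Read 'b': w→{s}; now {s}.
That set has 1 state.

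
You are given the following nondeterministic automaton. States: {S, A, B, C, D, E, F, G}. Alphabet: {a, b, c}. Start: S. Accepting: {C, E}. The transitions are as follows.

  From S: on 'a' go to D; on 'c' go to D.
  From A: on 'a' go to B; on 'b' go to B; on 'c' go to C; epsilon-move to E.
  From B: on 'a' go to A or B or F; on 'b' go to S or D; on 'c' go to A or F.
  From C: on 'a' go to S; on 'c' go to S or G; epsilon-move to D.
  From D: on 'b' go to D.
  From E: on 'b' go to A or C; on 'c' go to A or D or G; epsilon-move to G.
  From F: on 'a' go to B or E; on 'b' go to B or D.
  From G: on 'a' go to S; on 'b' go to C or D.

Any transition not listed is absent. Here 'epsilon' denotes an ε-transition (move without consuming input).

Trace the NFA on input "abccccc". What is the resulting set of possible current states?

∅

Start in {S}.
Read 'a': S→{D}; now {D}.
Read 'b': D→{D}; now {D}.
Read 'c': D→∅; now ∅.
The set is empty and remains empty for the remaining 4 symbols.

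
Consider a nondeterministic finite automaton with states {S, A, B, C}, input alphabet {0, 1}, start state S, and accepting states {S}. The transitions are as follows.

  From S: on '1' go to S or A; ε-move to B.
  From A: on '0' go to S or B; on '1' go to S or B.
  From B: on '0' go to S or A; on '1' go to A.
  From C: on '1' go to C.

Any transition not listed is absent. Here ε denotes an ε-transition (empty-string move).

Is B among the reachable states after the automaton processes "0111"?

Yes

Start: ε-closure({S}) = {S, B}.
Read '0': {S, B} → {S, A, B}.
Read '1': {S, A, B} → {S, A, B}.
Read '1': {S, A, B} → {S, A, B}.
Read '1': {S, A, B} → {S, A, B}.
State B is in {S, A, B}.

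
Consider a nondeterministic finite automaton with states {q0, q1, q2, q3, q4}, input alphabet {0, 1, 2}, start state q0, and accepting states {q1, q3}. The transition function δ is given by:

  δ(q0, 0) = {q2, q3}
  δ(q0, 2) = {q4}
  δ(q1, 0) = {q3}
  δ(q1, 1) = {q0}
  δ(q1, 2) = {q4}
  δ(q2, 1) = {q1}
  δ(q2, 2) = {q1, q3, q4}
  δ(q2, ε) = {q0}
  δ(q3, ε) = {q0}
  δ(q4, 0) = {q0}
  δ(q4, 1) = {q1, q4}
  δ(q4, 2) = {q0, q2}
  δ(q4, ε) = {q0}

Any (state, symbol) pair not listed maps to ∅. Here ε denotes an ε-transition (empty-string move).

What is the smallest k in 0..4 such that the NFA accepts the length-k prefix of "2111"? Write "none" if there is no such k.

Start in {q0}.
Read '2': q0→{q4}; union {q4}; ε-closure = {q0, q4}.
Read '1': q0→∅, q4→{q1, q4}; union {q1, q4}; ε-closure = {q0, q1, q4}.
None of the earlier sets intersect F, but {q0, q1, q4} does.

2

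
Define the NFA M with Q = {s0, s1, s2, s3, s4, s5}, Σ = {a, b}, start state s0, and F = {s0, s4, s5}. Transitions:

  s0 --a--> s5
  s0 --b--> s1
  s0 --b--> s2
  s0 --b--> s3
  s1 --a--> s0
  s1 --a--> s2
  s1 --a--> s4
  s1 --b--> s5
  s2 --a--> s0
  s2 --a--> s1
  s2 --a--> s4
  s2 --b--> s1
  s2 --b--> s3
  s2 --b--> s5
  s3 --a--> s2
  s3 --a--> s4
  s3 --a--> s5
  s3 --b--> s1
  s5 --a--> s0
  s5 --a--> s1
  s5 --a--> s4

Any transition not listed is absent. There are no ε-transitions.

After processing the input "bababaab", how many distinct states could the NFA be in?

4

Start in {s0}.
Read 'b': s0→{s1, s2, s3}; now {s1, s2, s3}.
Read 'a': s1→{s0, s2, s4}, s2→{s0, s1, s4}, s3→{s2, s4, s5}; now {s0, s1, s2, s4, s5}.
Read 'b': s0→{s1, s2, s3}, s1→{s5}, s2→{s1, s3, s5}, s4→∅, s5→∅; now {s1, s2, s3, s5}.
Read 'a': s1→{s0, s2, s4}, s2→{s0, s1, s4}, s3→{s2, s4, s5}, s5→{s0, s1, s4}; now {s0, s1, s2, s4, s5}.
Read 'b': s0→{s1, s2, s3}, s1→{s5}, s2→{s1, s3, s5}, s4→∅, s5→∅; now {s1, s2, s3, s5}.
Read 'a': s1→{s0, s2, s4}, s2→{s0, s1, s4}, s3→{s2, s4, s5}, s5→{s0, s1, s4}; now {s0, s1, s2, s4, s5}.
Read 'a': s0→{s5}, s1→{s0, s2, s4}, s2→{s0, s1, s4}, s4→∅, s5→{s0, s1, s4}; now {s0, s1, s2, s4, s5}.
Read 'b': s0→{s1, s2, s3}, s1→{s5}, s2→{s1, s3, s5}, s4→∅, s5→∅; now {s1, s2, s3, s5}.
That set has 4 states.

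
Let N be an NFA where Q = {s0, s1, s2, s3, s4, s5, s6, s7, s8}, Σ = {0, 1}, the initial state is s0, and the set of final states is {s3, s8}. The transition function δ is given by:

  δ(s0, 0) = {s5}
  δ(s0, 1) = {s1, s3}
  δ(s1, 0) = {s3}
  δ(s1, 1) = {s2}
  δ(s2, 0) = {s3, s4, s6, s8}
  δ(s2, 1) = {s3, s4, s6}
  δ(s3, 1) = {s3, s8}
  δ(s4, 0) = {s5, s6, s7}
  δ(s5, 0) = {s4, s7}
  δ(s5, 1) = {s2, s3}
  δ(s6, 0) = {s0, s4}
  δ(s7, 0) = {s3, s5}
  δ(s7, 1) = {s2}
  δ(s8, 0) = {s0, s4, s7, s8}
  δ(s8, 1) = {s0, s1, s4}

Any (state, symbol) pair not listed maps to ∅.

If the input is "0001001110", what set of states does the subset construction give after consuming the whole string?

{s0, s3, s4, s5, s6, s7, s8}

Start in {s0}.
Read '0': {s0} → {s5}.
Read '0': {s5} → {s4, s7}.
Read '0': {s4, s7} → {s3, s5, s6, s7}.
Read '1': {s3, s5, s6, s7} → {s2, s3, s8}.
Read '0': {s2, s3, s8} → {s0, s3, s4, s6, s7, s8}.
Read '0': {s0, s3, s4, s6, s7, s8} → {s0, s3, s4, s5, s6, s7, s8}.
Read '1': {s0, s3, s4, s5, s6, s7, s8} → {s0, s1, s2, s3, s4, s8}.
Read '1': {s0, s1, s2, s3, s4, s8} → {s0, s1, s2, s3, s4, s6, s8}.
Read '1': {s0, s1, s2, s3, s4, s6, s8} → {s0, s1, s2, s3, s4, s6, s8}.
Read '0': {s0, s1, s2, s3, s4, s6, s8} → {s0, s3, s4, s5, s6, s7, s8}.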